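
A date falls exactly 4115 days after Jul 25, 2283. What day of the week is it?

Jul 25, 2283 is a Wednesday.
4115 mod 7 = 6, so 4115 days after a Wednesday is Wednesday + 6 = Tuesday.

Tuesday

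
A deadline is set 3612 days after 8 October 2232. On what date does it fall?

August 29, 2242

+365 (one year) → Oct 8, 2233 (3247 left).
+365 (one year) → Oct 8, 2234 (2882 left).
+365 (one year) → Oct 8, 2235 (2517 left).
+366 (one year; includes Feb 29, 2236) → Oct 8, 2236 (2151 left).
+365 (one year) → Oct 8, 2237 (1786 left).
+365 (one year) → Oct 8, 2238 (1421 left).
+365 (one year) → Oct 8, 2239 (1056 left).
+366 (one year; includes Feb 29, 2240) → Oct 8, 2240 (690 left).
+365 (one year) → Oct 8, 2241 (325 left).
Oct has 31 days: +24 → Nov 1, 2241 (301 left).
Nov has 30 days: +30 → Dec 1, 2241 (271 left).
Dec has 31 days: +31 → Jan 1, 2242 (240 left).
Jan has 31 days: +31 → Feb 1, 2242 (209 left).
Feb has 28 days: +28 → Mar 1, 2242 (181 left).
Mar has 31 days: +31 → Apr 1, 2242 (150 left).
Apr has 30 days: +30 → May 1, 2242 (120 left).
May has 31 days: +31 → Jun 1, 2242 (89 left).
Jun has 30 days: +30 → Jul 1, 2242 (59 left).
Jul has 31 days: +31 → Aug 1, 2242 (28 left).
+28 → Aug 29, 2242.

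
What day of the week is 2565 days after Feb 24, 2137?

Wednesday

Feb 24, 2137 is a Sunday.
2565 mod 7 = 3, so 2565 days after a Sunday is Sunday + 3 = Wednesday.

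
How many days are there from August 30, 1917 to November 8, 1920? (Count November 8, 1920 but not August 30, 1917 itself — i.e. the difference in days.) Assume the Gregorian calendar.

1166

Aug 30, 1917 → Aug 30, 1918: 365 days.
Aug 30, 1918 → Aug 30, 1919: 365 days.
Aug 30, 1919 → Aug 30, 1920: 366 days (Feb 29, 1920 is in that span).
Aug 30, 1920 → Sep 30, 1920: 31 days (August has 31).
Sep 30, 1920 → Oct 30, 1920: 30 days (September has 30).
Oct 30, 1920 → Nov 8, 1920: 9 days.
Total: 1166 days.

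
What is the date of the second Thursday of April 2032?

April 8, 2032

April 1, 2032 is a Thursday.
The first Thursday is therefore April 1 (same day).
The second Thursday is 1 + 1×7 = April 8.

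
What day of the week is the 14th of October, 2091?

Doomsday rule: the anchor day for the 2000s is Tuesday. For year 91: 91÷12 = 7 r 7, and 7÷4 = 1, so 7+7+1 = 15.
Tuesday + 15 ≡ Wednesday — that's 2091's doomsday.
In October the doomsday date is Oct 10.
Oct 14 is 4 days after Oct 10; 4 mod 7 = 4, so Wednesday + 4 = Sunday.

Sunday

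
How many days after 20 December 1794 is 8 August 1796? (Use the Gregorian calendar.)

Dec 20, 1794 → Dec 20, 1795: 365 days.
Dec 20, 1795 → Jan 20, 1796: 31 days (December has 31).
Jan 20, 1796 → Feb 20, 1796: 31 days (January has 31).
Feb 20, 1796 → Mar 20, 1796: 29 days (February has 29).
Mar 20, 1796 → Apr 20, 1796: 31 days (March has 31).
Apr 20, 1796 → May 20, 1796: 30 days (April has 30).
May 20, 1796 → Jun 20, 1796: 31 days (May has 31).
Jun 20, 1796 → Jul 20, 1796: 30 days (June has 30).
Jul 20, 1796 → Aug 8, 1796: 19 days.
Total: 597 days.

597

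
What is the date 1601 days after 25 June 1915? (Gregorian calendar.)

November 12, 1919

+366 (one year; includes Feb 29, 1916) → Jun 25, 1916 (1235 left).
+365 (one year) → Jun 25, 1917 (870 left).
+365 (one year) → Jun 25, 1918 (505 left).
+365 (one year) → Jun 25, 1919 (140 left).
Jun has 30 days: +6 → Jul 1, 1919 (134 left).
Jul has 31 days: +31 → Aug 1, 1919 (103 left).
Aug has 31 days: +31 → Sep 1, 1919 (72 left).
Sep has 30 days: +30 → Oct 1, 1919 (42 left).
Oct has 31 days: +31 → Nov 1, 1919 (11 left).
+11 → Nov 12, 1919.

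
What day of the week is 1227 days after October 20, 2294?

Monday

Oct 20, 2294 is a Saturday.
1227 mod 7 = 2, so 1227 days after a Saturday is Saturday + 2 = Monday.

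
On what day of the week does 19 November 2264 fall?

Saturday

Doomsday rule: the anchor day for the 2200s is Friday. For year 64: 64÷12 = 5 r 4, and 4÷4 = 1, so 5+4+1 = 10.
Friday + 10 ≡ Monday — that's 2264's doomsday.
In November the doomsday date is Nov 7.
Nov 19 is 12 days after Nov 7; 12 mod 7 = 5, so Monday + 5 = Saturday.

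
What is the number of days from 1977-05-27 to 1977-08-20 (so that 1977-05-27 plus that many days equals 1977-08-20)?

85

May 27, 1977 → Jun 27, 1977: 31 days (May has 31).
Jun 27, 1977 → Jul 27, 1977: 30 days (June has 30).
Jul 27, 1977 → Aug 20, 1977: 24 days.
Total: 85 days.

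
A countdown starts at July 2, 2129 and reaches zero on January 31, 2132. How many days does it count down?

943

Jul 2, 2129 → Jul 2, 2130: 365 days.
Jul 2, 2130 → Jul 2, 2131: 365 days.
Jul 2, 2131 → Aug 2, 2131: 31 days (July has 31).
Aug 2, 2131 → Sep 2, 2131: 31 days (August has 31).
Sep 2, 2131 → Oct 2, 2131: 30 days (September has 30).
Oct 2, 2131 → Nov 2, 2131: 31 days (October has 31).
Nov 2, 2131 → Dec 2, 2131: 30 days (November has 30).
Dec 2, 2131 → Jan 2, 2132: 31 days (December has 31).
Jan 2, 2132 → Jan 31, 2132: 29 days.
Total: 943 days.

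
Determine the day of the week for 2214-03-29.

Doomsday rule: the anchor day for the 2200s is Friday. For year 14: 14÷12 = 1 r 2, and 2÷4 = 0, so 1+2+0 = 3.
Friday + 3 ≡ Monday — that's 2214's doomsday.
In March the doomsday date is Mar 14.
Mar 29 is 15 days after Mar 14; 15 mod 7 = 1, so Monday + 1 = Tuesday.

Tuesday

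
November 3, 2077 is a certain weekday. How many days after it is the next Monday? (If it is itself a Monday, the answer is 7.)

5

Nov 3, 2077 is a Wednesday.
From Wednesday to the next Monday is 5 days.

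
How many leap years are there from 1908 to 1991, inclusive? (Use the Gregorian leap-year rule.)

21

Multiples of 4 in [1908,1991]: 21.
Of those, multiples of 100: 0 (not leap unless ÷400).
Multiples of 400: 0.
Leap years = 21 − 0 + 0 = 21.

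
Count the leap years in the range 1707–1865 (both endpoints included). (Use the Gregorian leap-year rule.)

Multiples of 4 in [1707,1865]: 40.
Of those, multiples of 100: 1 (not leap unless ÷400).
Multiples of 400: 0.
Leap years = 40 − 1 + 0 = 39.

39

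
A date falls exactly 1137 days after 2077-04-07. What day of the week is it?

First find the weekday of Apr 7, 2077. Doomsday rule: the anchor day for the 2000s is Tuesday. For year 77: 77÷12 = 6 r 5, and 5÷4 = 1, so 6+5+1 = 12.
Tuesday + 12 ≡ Sunday — that's 2077's doomsday.
In April the doomsday date is Apr 4.
Apr 7 is 3 days after Apr 4; 3 mod 7 = 3, so Sunday + 3 = Wednesday.
1137 mod 7 = 3, so 1137 days after a Wednesday is Wednesday + 3 = Saturday.

Saturday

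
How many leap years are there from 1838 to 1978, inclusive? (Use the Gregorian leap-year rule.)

Multiples of 4 in [1838,1978]: 35.
Of those, multiples of 100: 1 (not leap unless ÷400).
Multiples of 400: 0.
Leap years = 35 − 1 + 0 = 34.

34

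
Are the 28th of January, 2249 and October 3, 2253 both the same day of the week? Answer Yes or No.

No

From Jan 28, 2249 to Oct 3, 2253 is 1709 days.
1709 mod 7 = 1, so they are different weekdays.
(Jan 28, 2249 is a Sunday; Oct 3, 2253 is a Monday.)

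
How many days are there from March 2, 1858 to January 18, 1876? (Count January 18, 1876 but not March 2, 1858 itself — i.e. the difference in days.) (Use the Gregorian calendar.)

Mar 2, 1858 → Mar 2, 1859: 365 days.
Mar 2, 1859 → Mar 2, 1860: 366 days (Feb 29, 1860 is in that span).
Mar 2, 1860 → Mar 2, 1861: 365 days.
Mar 2, 1861 → Mar 2, 1862: 365 days.
Mar 2, 1862 → Mar 2, 1863: 365 days.
Mar 2, 1863 → Mar 2, 1864: 366 days (Feb 29, 1864 is in that span).
Mar 2, 1864 → Mar 2, 1865: 365 days.
Mar 2, 1865 → Mar 2, 1866: 365 days.
Mar 2, 1866 → Mar 2, 1867: 365 days.
Mar 2, 1867 → Mar 2, 1868: 366 days (Feb 29, 1868 is in that span).
Mar 2, 1868 → Mar 2, 1869: 365 days.
Mar 2, 1869 → Mar 2, 1870: 365 days.
Mar 2, 1870 → Mar 2, 1871: 365 days.
Mar 2, 1871 → Mar 2, 1872: 366 days (Feb 29, 1872 is in that span).
Mar 2, 1872 → Mar 2, 1873: 365 days.
Mar 2, 1873 → Mar 2, 1874: 365 days.
Mar 2, 1874 → Mar 2, 1875: 365 days.
Mar 2, 1875 → Apr 2, 1875: 31 days (March has 31).
Apr 2, 1875 → May 2, 1875: 30 days (April has 30).
May 2, 1875 → Jun 2, 1875: 31 days (May has 31).
Jun 2, 1875 → Jul 2, 1875: 30 days (June has 30).
Jul 2, 1875 → Aug 2, 1875: 31 days (July has 31).
Aug 2, 1875 → Sep 2, 1875: 31 days (August has 31).
Sep 2, 1875 → Oct 2, 1875: 30 days (September has 30).
Oct 2, 1875 → Nov 2, 1875: 31 days (October has 31).
Nov 2, 1875 → Dec 2, 1875: 30 days (November has 30).
Dec 2, 1875 → Jan 2, 1876: 31 days (December has 31).
Jan 2, 1876 → Jan 18, 1876: 16 days.
Total: 6531 days.

6531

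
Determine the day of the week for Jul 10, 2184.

Doomsday rule: the anchor day for the 2100s is Sunday. For year 84: 84÷12 = 7 r 0, and 0÷4 = 0, so 7+0+0 = 7.
Sunday + 7 ≡ Sunday — that's 2184's doomsday.
In July the doomsday date is Jul 11.
Jul 10 is 1 day before Jul 11; 1 mod 7 = 1, so Sunday − 1 = Saturday.

Saturday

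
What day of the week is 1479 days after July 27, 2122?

Wednesday

First find the weekday of Jul 27, 2122. Doomsday rule: the anchor day for the 2100s is Sunday. For year 22: 22÷12 = 1 r 10, and 10÷4 = 2, so 1+10+2 = 13.
Sunday + 13 ≡ Saturday — that's 2122's doomsday.
In July the doomsday date is Jul 11.
Jul 27 is 16 days after Jul 11; 16 mod 7 = 2, so Saturday + 2 = Monday.
1479 mod 7 = 2, so 1479 days after a Monday is Monday + 2 = Wednesday.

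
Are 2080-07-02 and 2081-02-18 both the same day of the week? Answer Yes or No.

From Jul 2, 2080 to Feb 18, 2081 is 231 days.
231 mod 7 = 0, so they are the same weekday.
(Jul 2, 2080 is a Tuesday; Feb 18, 2081 is a Tuesday.)

Yes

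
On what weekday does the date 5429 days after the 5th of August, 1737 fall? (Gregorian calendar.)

First find the weekday of Aug 5, 1737. Doomsday rule: the anchor day for the 1700s is Sunday. For year 37: 37÷12 = 3 r 1, and 1÷4 = 0, so 3+1+0 = 4.
Sunday + 4 ≡ Thursday — that's 1737's doomsday.
In August the doomsday date is Aug 8.
Aug 5 is 3 days before Aug 8; 3 mod 7 = 3, so Thursday − 3 = Monday.
5429 mod 7 = 4, so 5429 days after a Monday is Monday + 4 = Friday.

Friday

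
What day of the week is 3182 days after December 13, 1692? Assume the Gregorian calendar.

Wednesday

First find the weekday of Dec 13, 1692. Doomsday rule: the anchor day for the 1600s is Tuesday. For year 92: 92÷12 = 7 r 8, and 8÷4 = 2, so 7+8+2 = 17.
Tuesday + 17 ≡ Friday — that's 1692's doomsday.
In December the doomsday date is Dec 12.
Dec 13 is 1 day after Dec 12; 1 mod 7 = 1, so Friday + 1 = Saturday.
3182 mod 7 = 4, so 3182 days after a Saturday is Saturday + 4 = Wednesday.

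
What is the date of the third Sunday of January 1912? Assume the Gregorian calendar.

January 21, 1912

January 1, 1912 is a Monday.
The first Sunday is therefore January 7 (6 days later).
The third Sunday is 7 + 2×7 = January 21.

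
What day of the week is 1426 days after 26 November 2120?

Sunday

First find the weekday of Nov 26, 2120. Doomsday rule: the anchor day for the 2100s is Sunday. For year 20: 20÷12 = 1 r 8, and 8÷4 = 2, so 1+8+2 = 11.
Sunday + 11 ≡ Thursday — that's 2120's doomsday.
In November the doomsday date is Nov 7.
Nov 26 is 19 days after Nov 7; 19 mod 7 = 5, so Thursday + 5 = Tuesday.
1426 mod 7 = 5, so 1426 days after a Tuesday is Tuesday + 5 = Sunday.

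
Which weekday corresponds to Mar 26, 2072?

Doomsday rule: the anchor day for the 2000s is Tuesday. For year 72: 72÷12 = 6 r 0, and 0÷4 = 0, so 6+0+0 = 6.
Tuesday + 6 ≡ Monday — that's 2072's doomsday.
In March the doomsday date is Mar 14.
Mar 26 is 12 days after Mar 14; 12 mod 7 = 5, so Monday + 5 = Saturday.

Saturday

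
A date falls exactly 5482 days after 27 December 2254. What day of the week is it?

Thursday

First find the weekday of Dec 27, 2254. Doomsday rule: the anchor day for the 2200s is Friday. For year 54: 54÷12 = 4 r 6, and 6÷4 = 1, so 4+6+1 = 11.
Friday + 11 ≡ Tuesday — that's 2254's doomsday.
In December the doomsday date is Dec 12.
Dec 27 is 15 days after Dec 12; 15 mod 7 = 1, so Tuesday + 1 = Wednesday.
5482 mod 7 = 1, so 5482 days after a Wednesday is Wednesday + 1 = Thursday.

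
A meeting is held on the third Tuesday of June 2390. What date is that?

June 1, 2390 is a Friday.
The first Tuesday is therefore June 5 (4 days later).
The third Tuesday is 5 + 2×7 = June 19.

June 19, 2390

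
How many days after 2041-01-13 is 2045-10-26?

1747

Jan 13, 2041 → Jan 13, 2042: 365 days.
Jan 13, 2042 → Jan 13, 2043: 365 days.
Jan 13, 2043 → Jan 13, 2044: 365 days.
Jan 13, 2044 → Jan 13, 2045: 366 days (Feb 29, 2044 is in that span).
Jan 13, 2045 → Feb 13, 2045: 31 days (January has 31).
Feb 13, 2045 → Mar 13, 2045: 28 days (February has 28).
Mar 13, 2045 → Apr 13, 2045: 31 days (March has 31).
Apr 13, 2045 → May 13, 2045: 30 days (April has 30).
May 13, 2045 → Jun 13, 2045: 31 days (May has 31).
Jun 13, 2045 → Jul 13, 2045: 30 days (June has 30).
Jul 13, 2045 → Aug 13, 2045: 31 days (July has 31).
Aug 13, 2045 → Sep 13, 2045: 31 days (August has 31).
Sep 13, 2045 → Oct 13, 2045: 30 days (September has 30).
Oct 13, 2045 → Oct 26, 2045: 13 days.
Total: 1747 days.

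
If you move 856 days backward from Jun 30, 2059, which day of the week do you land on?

Saturday

Jun 30, 2059 is a Monday.
856 mod 7 = 2, so 856 days before a Monday is Monday − 2 = Saturday.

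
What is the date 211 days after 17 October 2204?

Oct has 31 days: +15 → Nov 1, 2204 (196 left).
Nov has 30 days: +30 → Dec 1, 2204 (166 left).
Dec has 31 days: +31 → Jan 1, 2205 (135 left).
Jan has 31 days: +31 → Feb 1, 2205 (104 left).
Feb has 28 days: +28 → Mar 1, 2205 (76 left).
Mar has 31 days: +31 → Apr 1, 2205 (45 left).
Apr has 30 days: +30 → May 1, 2205 (15 left).
+15 → May 16, 2205.

May 16, 2205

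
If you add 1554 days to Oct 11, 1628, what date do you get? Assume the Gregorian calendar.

January 12, 1633

+365 (one year) → Oct 11, 1629 (1189 left).
+365 (one year) → Oct 11, 1630 (824 left).
+365 (one year) → Oct 11, 1631 (459 left).
+366 (one year; includes Feb 29, 1632) → Oct 11, 1632 (93 left).
Oct has 31 days: +21 → Nov 1, 1632 (72 left).
Nov has 30 days: +30 → Dec 1, 1632 (42 left).
Dec has 31 days: +31 → Jan 1, 1633 (11 left).
+11 → Jan 12, 1633.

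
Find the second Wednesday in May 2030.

May 1, 2030 is a Wednesday.
The first Wednesday is therefore May 1 (same day).
The second Wednesday is 1 + 1×7 = May 8.

May 8, 2030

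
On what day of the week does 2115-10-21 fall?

Monday

January 1, 2115 is a Tuesday.
Jan 1, 2115 → Feb 1, 2115: 31 days (January has 31).
Feb 1, 2115 → Mar 1, 2115: 28 days (February has 28).
Mar 1, 2115 → Apr 1, 2115: 31 days (March has 31).
Apr 1, 2115 → May 1, 2115: 30 days (April has 30).
May 1, 2115 → Jun 1, 2115: 31 days (May has 31).
Jun 1, 2115 → Jul 1, 2115: 30 days (June has 30).
Jul 1, 2115 → Aug 1, 2115: 31 days (July has 31).
Aug 1, 2115 → Sep 1, 2115: 31 days (August has 31).
Sep 1, 2115 → Oct 1, 2115: 30 days (September has 30).
Oct 1, 2115 → Oct 21, 2115: 20 days.
Total: 293 days.
293 mod 7 = 6, so Tuesday + 6 = Monday.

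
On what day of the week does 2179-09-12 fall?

Doomsday rule: the anchor day for the 2100s is Sunday. For year 79: 79÷12 = 6 r 7, and 7÷4 = 1, so 6+7+1 = 14.
Sunday + 14 ≡ Sunday — that's 2179's doomsday.
In September the doomsday date is Sep 5.
Sep 12 is 7 days after Sep 5; 7 mod 7 = 0, so Sunday + 0 = Sunday.

Sunday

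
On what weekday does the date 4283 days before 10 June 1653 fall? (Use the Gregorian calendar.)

Wednesday

Jun 10, 1653 is a Tuesday.
4283 mod 7 = 6, so 4283 days before a Tuesday is Tuesday − 6 = Wednesday.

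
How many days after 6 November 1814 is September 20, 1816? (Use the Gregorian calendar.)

684

Nov 6, 1814 → Nov 6, 1815: 365 days.
Nov 6, 1815 → Dec 6, 1815: 30 days (November has 30).
Dec 6, 1815 → Jan 6, 1816: 31 days (December has 31).
Jan 6, 1816 → Feb 6, 1816: 31 days (January has 31).
Feb 6, 1816 → Mar 6, 1816: 29 days (February has 29).
Mar 6, 1816 → Apr 6, 1816: 31 days (March has 31).
Apr 6, 1816 → May 6, 1816: 30 days (April has 30).
May 6, 1816 → Jun 6, 1816: 31 days (May has 31).
Jun 6, 1816 → Jul 6, 1816: 30 days (June has 30).
Jul 6, 1816 → Aug 6, 1816: 31 days (July has 31).
Aug 6, 1816 → Sep 6, 1816: 31 days (August has 31).
Sep 6, 1816 → Sep 20, 1816: 14 days.
Total: 684 days.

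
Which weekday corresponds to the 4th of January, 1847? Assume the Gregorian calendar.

Monday

Doomsday rule: the anchor day for the 1800s is Friday. For year 47: 47÷12 = 3 r 11, and 11÷4 = 2, so 3+11+2 = 16.
Friday + 16 ≡ Sunday — that's 1847's doomsday.
In January the doomsday date is Jan 3 (1847 is not a leap year).
Jan 4 is 1 day after Jan 3; 1 mod 7 = 1, so Sunday + 1 = Monday.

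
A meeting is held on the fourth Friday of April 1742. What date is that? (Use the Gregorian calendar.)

April 1, 1742 is a Sunday.
The first Friday is therefore April 6 (5 days later).
The fourth Friday is 6 + 3×7 = April 27.

April 27, 1742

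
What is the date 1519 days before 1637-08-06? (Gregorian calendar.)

−365 (one year) → Aug 6, 1636 (1154 left).
−366 (one year; includes Feb 29, 1636) → Aug 6, 1635 (788 left).
−365 (one year) → Aug 6, 1634 (423 left).
−365 (one year) → Aug 6, 1633 (58 left).
−6 → Jul 31, 1633 (end of Jul, 31 days; 52 left).
−31 → Jun 30, 1633 (end of Jun, 30 days; 21 left).
−21 → Jun 9, 1633.

June 9, 1633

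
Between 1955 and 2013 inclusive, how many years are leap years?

15

Multiples of 4 in [1955,2013]: 15.
Of those, multiples of 100: 1 (not leap unless ÷400).
Multiples of 400: 1.
Leap years = 15 − 1 + 1 = 15.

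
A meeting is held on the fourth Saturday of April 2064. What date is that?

April 1, 2064 is a Tuesday.
The first Saturday is therefore April 5 (4 days later).
The fourth Saturday is 5 + 3×7 = April 26.

April 26, 2064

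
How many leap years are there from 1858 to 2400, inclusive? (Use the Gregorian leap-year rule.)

132

Multiples of 4 in [1858,2400]: 136.
Of those, multiples of 100: 6 (not leap unless ÷400).
Multiples of 400: 2.
Leap years = 136 − 6 + 2 = 132.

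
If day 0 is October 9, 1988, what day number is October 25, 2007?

Oct 9, 1988 → Oct 9, 1989: 365 days.
Oct 9, 1989 → Oct 9, 1990: 365 days.
Oct 9, 1990 → Oct 9, 1991: 365 days.
Oct 9, 1991 → Oct 9, 1992: 366 days (Feb 29, 1992 is in that span).
Oct 9, 1992 → Oct 9, 1993: 365 days.
Oct 9, 1993 → Oct 9, 1994: 365 days.
Oct 9, 1994 → Oct 9, 1995: 365 days.
Oct 9, 1995 → Oct 9, 1996: 366 days (Feb 29, 1996 is in that span).
Oct 9, 1996 → Oct 9, 1997: 365 days.
Oct 9, 1997 → Oct 9, 1998: 365 days.
Oct 9, 1998 → Oct 9, 1999: 365 days.
Oct 9, 1999 → Oct 9, 2000: 366 days (Feb 29, 2000 is in that span).
Oct 9, 2000 → Oct 9, 2001: 365 days.
Oct 9, 2001 → Oct 9, 2002: 365 days.
Oct 9, 2002 → Oct 9, 2003: 365 days.
Oct 9, 2003 → Oct 9, 2004: 366 days (Feb 29, 2004 is in that span).
Oct 9, 2004 → Oct 9, 2005: 365 days.
Oct 9, 2005 → Oct 9, 2006: 365 days.
Oct 9, 2006 → Nov 9, 2006: 31 days (October has 31).
Nov 9, 2006 → Dec 9, 2006: 30 days (November has 30).
Dec 9, 2006 → Jan 9, 2007: 31 days (December has 31).
Jan 9, 2007 → Feb 9, 2007: 31 days (January has 31).
Feb 9, 2007 → Mar 9, 2007: 28 days (February has 28).
Mar 9, 2007 → Apr 9, 2007: 31 days (March has 31).
Apr 9, 2007 → May 9, 2007: 30 days (April has 30).
May 9, 2007 → Jun 9, 2007: 31 days (May has 31).
Jun 9, 2007 → Jul 9, 2007: 30 days (June has 30).
Jul 9, 2007 → Aug 9, 2007: 31 days (July has 31).
Aug 9, 2007 → Sep 9, 2007: 31 days (August has 31).
Sep 9, 2007 → Oct 9, 2007: 30 days (September has 30).
Oct 9, 2007 → Oct 25, 2007: 16 days.
Total: 6955 days.

6955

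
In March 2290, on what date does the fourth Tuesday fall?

March 1, 2290 is a Saturday.
The first Tuesday is therefore March 4 (3 days later).
The fourth Tuesday is 4 + 3×7 = March 25.

March 25, 2290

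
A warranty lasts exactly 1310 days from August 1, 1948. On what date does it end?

+365 (one year) → Aug 1, 1949 (945 left).
+365 (one year) → Aug 1, 1950 (580 left).
+365 (one year) → Aug 1, 1951 (215 left).
Aug has 31 days: +31 → Sep 1, 1951 (184 left).
Sep has 30 days: +30 → Oct 1, 1951 (154 left).
Oct has 31 days: +31 → Nov 1, 1951 (123 left).
Nov has 30 days: +30 → Dec 1, 1951 (93 left).
Dec has 31 days: +31 → Jan 1, 1952 (62 left).
Jan has 31 days: +31 → Feb 1, 1952 (31 left).
Feb has 29 days: +29 → Mar 1, 1952 (2 left).
+2 → Mar 3, 1952.

March 3, 1952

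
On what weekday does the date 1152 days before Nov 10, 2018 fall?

Tuesday

Nov 10, 2018 is a Saturday.
1152 mod 7 = 4, so 1152 days before a Saturday is Saturday − 4 = Tuesday.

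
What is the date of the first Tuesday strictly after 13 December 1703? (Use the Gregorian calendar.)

Dec 13, 1703 is a Thursday.
From Thursday to the next Tuesday is 5 days.
Dec 13, 1703 + 5 = Dec 18, 1703.

December 18, 1703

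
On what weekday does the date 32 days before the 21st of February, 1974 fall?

Sunday

First find the weekday of Feb 21, 1974. Doomsday rule: the anchor day for the 1900s is Wednesday. For year 74: 74÷12 = 6 r 2, and 2÷4 = 0, so 6+2+0 = 8.
Wednesday + 8 ≡ Thursday — that's 1974's doomsday.
In February the doomsday date is Feb 28 (1974 is not a leap year).
Feb 21 is 7 days before Feb 28; 7 mod 7 = 0, so Thursday − 0 = Thursday.
32 mod 7 = 4, so 32 days before a Thursday is Thursday − 4 = Sunday.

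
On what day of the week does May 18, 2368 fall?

Saturday

Doomsday rule: the anchor day for the 2300s is Wednesday. For year 68: 68÷12 = 5 r 8, and 8÷4 = 2, so 5+8+2 = 15.
Wednesday + 15 ≡ Thursday — that's 2368's doomsday.
In May the doomsday date is May 9.
May 18 is 9 days after May 9; 9 mod 7 = 2, so Thursday + 2 = Saturday.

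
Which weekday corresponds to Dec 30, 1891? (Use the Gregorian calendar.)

Doomsday rule: the anchor day for the 1800s is Friday. For year 91: 91÷12 = 7 r 7, and 7÷4 = 1, so 7+7+1 = 15.
Friday + 15 ≡ Saturday — that's 1891's doomsday.
In December the doomsday date is Dec 12.
Dec 30 is 18 days after Dec 12; 18 mod 7 = 4, so Saturday + 4 = Wednesday.

Wednesday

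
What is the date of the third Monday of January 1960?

January 18, 1960

January 1, 1960 is a Friday.
The first Monday is therefore January 4 (3 days later).
The third Monday is 4 + 2×7 = January 18.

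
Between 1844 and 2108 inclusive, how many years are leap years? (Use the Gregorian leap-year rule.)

65

Multiples of 4 in [1844,2108]: 67.
Of those, multiples of 100: 3 (not leap unless ÷400).
Multiples of 400: 1.
Leap years = 67 − 3 + 1 = 65.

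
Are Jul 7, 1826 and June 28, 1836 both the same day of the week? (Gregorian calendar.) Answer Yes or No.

From Jul 7, 1826 to Jun 28, 1836 is 3644 days.
3644 mod 7 = 4, so they are different weekdays.
(Jul 7, 1826 is a Friday; Jun 28, 1836 is a Tuesday.)

No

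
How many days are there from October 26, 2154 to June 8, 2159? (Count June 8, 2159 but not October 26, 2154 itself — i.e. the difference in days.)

Oct 26, 2154 → Oct 26, 2155: 365 days.
Oct 26, 2155 → Oct 26, 2156: 366 days (Feb 29, 2156 is in that span).
Oct 26, 2156 → Oct 26, 2157: 365 days.
Oct 26, 2157 → Oct 26, 2158: 365 days.
Oct 26, 2158 → Nov 26, 2158: 31 days (October has 31).
Nov 26, 2158 → Dec 26, 2158: 30 days (November has 30).
Dec 26, 2158 → Jan 26, 2159: 31 days (December has 31).
Jan 26, 2159 → Feb 26, 2159: 31 days (January has 31).
Feb 26, 2159 → Mar 26, 2159: 28 days (February has 28).
Mar 26, 2159 → Apr 26, 2159: 31 days (March has 31).
Apr 26, 2159 → May 26, 2159: 30 days (April has 30).
May 26, 2159 → Jun 8, 2159: 13 days.
Total: 1686 days.

1686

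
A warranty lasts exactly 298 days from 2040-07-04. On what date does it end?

Jul has 31 days: +28 → Aug 1, 2040 (270 left).
Aug has 31 days: +31 → Sep 1, 2040 (239 left).
Sep has 30 days: +30 → Oct 1, 2040 (209 left).
Oct has 31 days: +31 → Nov 1, 2040 (178 left).
Nov has 30 days: +30 → Dec 1, 2040 (148 left).
Dec has 31 days: +31 → Jan 1, 2041 (117 left).
Jan has 31 days: +31 → Feb 1, 2041 (86 left).
Feb has 28 days: +28 → Mar 1, 2041 (58 left).
Mar has 31 days: +31 → Apr 1, 2041 (27 left).
+27 → Apr 28, 2041.

April 28, 2041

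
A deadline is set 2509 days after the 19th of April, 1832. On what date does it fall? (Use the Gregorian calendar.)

+365 (one year) → Apr 19, 1833 (2144 left).
+365 (one year) → Apr 19, 1834 (1779 left).
+365 (one year) → Apr 19, 1835 (1414 left).
+366 (one year; includes Feb 29, 1836) → Apr 19, 1836 (1048 left).
+365 (one year) → Apr 19, 1837 (683 left).
+365 (one year) → Apr 19, 1838 (318 left).
Apr has 30 days: +12 → May 1, 1838 (306 left).
May has 31 days: +31 → Jun 1, 1838 (275 left).
Jun has 30 days: +30 → Jul 1, 1838 (245 left).
Jul has 31 days: +31 → Aug 1, 1838 (214 left).
Aug has 31 days: +31 → Sep 1, 1838 (183 left).
Sep has 30 days: +30 → Oct 1, 1838 (153 left).
Oct has 31 days: +31 → Nov 1, 1838 (122 left).
Nov has 30 days: +30 → Dec 1, 1838 (92 left).
Dec has 31 days: +31 → Jan 1, 1839 (61 left).
Jan has 31 days: +31 → Feb 1, 1839 (30 left).
Feb has 28 days: +28 → Mar 1, 1839 (2 left).
+2 → Mar 3, 1839.

March 3, 1839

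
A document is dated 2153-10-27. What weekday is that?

Doomsday rule: the anchor day for the 2100s is Sunday. For year 53: 53÷12 = 4 r 5, and 5÷4 = 1, so 4+5+1 = 10.
Sunday + 10 ≡ Wednesday — that's 2153's doomsday.
In October the doomsday date is Oct 10.
Oct 27 is 17 days after Oct 10; 17 mod 7 = 3, so Wednesday + 3 = Saturday.

Saturday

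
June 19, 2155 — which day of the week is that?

Thursday

Doomsday rule: the anchor day for the 2100s is Sunday. For year 55: 55÷12 = 4 r 7, and 7÷4 = 1, so 4+7+1 = 12.
Sunday + 12 ≡ Friday — that's 2155's doomsday.
In June the doomsday date is Jun 6.
Jun 19 is 13 days after Jun 6; 13 mod 7 = 6, so Friday + 6 = Thursday.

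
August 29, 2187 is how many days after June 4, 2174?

4834

Jun 4, 2174 → Jun 4, 2175: 365 days.
Jun 4, 2175 → Jun 4, 2176: 366 days (Feb 29, 2176 is in that span).
Jun 4, 2176 → Jun 4, 2177: 365 days.
Jun 4, 2177 → Jun 4, 2178: 365 days.
Jun 4, 2178 → Jun 4, 2179: 365 days.
Jun 4, 2179 → Jun 4, 2180: 366 days (Feb 29, 2180 is in that span).
Jun 4, 2180 → Jun 4, 2181: 365 days.
Jun 4, 2181 → Jun 4, 2182: 365 days.
Jun 4, 2182 → Jun 4, 2183: 365 days.
Jun 4, 2183 → Jun 4, 2184: 366 days (Feb 29, 2184 is in that span).
Jun 4, 2184 → Jun 4, 2185: 365 days.
Jun 4, 2185 → Jun 4, 2186: 365 days.
Jun 4, 2186 → Jun 4, 2187: 365 days.
Jun 4, 2187 → Jul 4, 2187: 30 days (June has 30).
Jul 4, 2187 → Aug 4, 2187: 31 days (July has 31).
Aug 4, 2187 → Aug 29, 2187: 25 days.
Total: 4834 days.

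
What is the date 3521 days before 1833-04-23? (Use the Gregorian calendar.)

−365 (one year) → Apr 23, 1832 (3156 left).
−366 (one year; includes Feb 29, 1832) → Apr 23, 1831 (2790 left).
−365 (one year) → Apr 23, 1830 (2425 left).
−365 (one year) → Apr 23, 1829 (2060 left).
−365 (one year) → Apr 23, 1828 (1695 left).
−366 (one year; includes Feb 29, 1828) → Apr 23, 1827 (1329 left).
−365 (one year) → Apr 23, 1826 (964 left).
−365 (one year) → Apr 23, 1825 (599 left).
−365 (one year) → Apr 23, 1824 (234 left).
−23 → Mar 31, 1824 (end of Mar, 31 days; 211 left).
−31 → Feb 29, 1824 (end of Feb, 29 days; 180 left).
−29 → Jan 31, 1824 (end of Jan, 31 days; 151 left).
−31 → Dec 31, 1823 (end of Dec, 31 days; 120 left).
−31 → Nov 30, 1823 (end of Nov, 30 days; 89 left).
−30 → Oct 31, 1823 (end of Oct, 31 days; 59 left).
−31 → Sep 30, 1823 (end of Sep, 30 days; 28 left).
−28 → Sep 2, 1823.

September 2, 1823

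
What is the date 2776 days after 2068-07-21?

+365 (one year) → Jul 21, 2069 (2411 left).
+365 (one year) → Jul 21, 2070 (2046 left).
+365 (one year) → Jul 21, 2071 (1681 left).
+366 (one year; includes Feb 29, 2072) → Jul 21, 2072 (1315 left).
+365 (one year) → Jul 21, 2073 (950 left).
+365 (one year) → Jul 21, 2074 (585 left).
+365 (one year) → Jul 21, 2075 (220 left).
Jul has 31 days: +11 → Aug 1, 2075 (209 left).
Aug has 31 days: +31 → Sep 1, 2075 (178 left).
Sep has 30 days: +30 → Oct 1, 2075 (148 left).
Oct has 31 days: +31 → Nov 1, 2075 (117 left).
Nov has 30 days: +30 → Dec 1, 2075 (87 left).
Dec has 31 days: +31 → Jan 1, 2076 (56 left).
Jan has 31 days: +31 → Feb 1, 2076 (25 left).
+25 → Feb 26, 2076.

February 26, 2076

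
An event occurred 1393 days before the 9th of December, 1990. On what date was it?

−365 (one year) → Dec 9, 1989 (1028 left).
−365 (one year) → Dec 9, 1988 (663 left).
−366 (one year; includes Feb 29, 1988) → Dec 9, 1987 (297 left).
−9 → Nov 30, 1987 (end of Nov, 30 days; 288 left).
−30 → Oct 31, 1987 (end of Oct, 31 days; 258 left).
−31 → Sep 30, 1987 (end of Sep, 30 days; 227 left).
−30 → Aug 31, 1987 (end of Aug, 31 days; 197 left).
−31 → Jul 31, 1987 (end of Jul, 31 days; 166 left).
−31 → Jun 30, 1987 (end of Jun, 30 days; 135 left).
−30 → May 31, 1987 (end of May, 31 days; 105 left).
−31 → Apr 30, 1987 (end of Apr, 30 days; 74 left).
−30 → Mar 31, 1987 (end of Mar, 31 days; 44 left).
−31 → Feb 28, 1987 (end of Feb, 28 days; 13 left).
−13 → Feb 15, 1987.

February 15, 1987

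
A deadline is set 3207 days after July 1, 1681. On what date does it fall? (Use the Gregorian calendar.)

+365 (one year) → Jul 1, 1682 (2842 left).
+365 (one year) → Jul 1, 1683 (2477 left).
+366 (one year; includes Feb 29, 1684) → Jul 1, 1684 (2111 left).
+365 (one year) → Jul 1, 1685 (1746 left).
+365 (one year) → Jul 1, 1686 (1381 left).
+365 (one year) → Jul 1, 1687 (1016 left).
+366 (one year; includes Feb 29, 1688) → Jul 1, 1688 (650 left).
+365 (one year) → Jul 1, 1689 (285 left).
Jul has 31 days: +31 → Aug 1, 1689 (254 left).
Aug has 31 days: +31 → Sep 1, 1689 (223 left).
Sep has 30 days: +30 → Oct 1, 1689 (193 left).
Oct has 31 days: +31 → Nov 1, 1689 (162 left).
Nov has 30 days: +30 → Dec 1, 1689 (132 left).
Dec has 31 days: +31 → Jan 1, 1690 (101 left).
Jan has 31 days: +31 → Feb 1, 1690 (70 left).
Feb has 28 days: +28 → Mar 1, 1690 (42 left).
Mar has 31 days: +31 → Apr 1, 1690 (11 left).
+11 → Apr 12, 1690.

April 12, 1690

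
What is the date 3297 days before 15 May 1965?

−365 (one year) → May 15, 1964 (2932 left).
−366 (one year; includes Feb 29, 1964) → May 15, 1963 (2566 left).
−365 (one year) → May 15, 1962 (2201 left).
−365 (one year) → May 15, 1961 (1836 left).
−365 (one year) → May 15, 1960 (1471 left).
−366 (one year; includes Feb 29, 1960) → May 15, 1959 (1105 left).
−365 (one year) → May 15, 1958 (740 left).
−365 (one year) → May 15, 1957 (375 left).
−15 → Apr 30, 1957 (end of Apr, 30 days; 360 left).
−30 → Mar 31, 1957 (end of Mar, 31 days; 330 left).
−31 → Feb 28, 1957 (end of Feb, 28 days; 299 left).
−28 → Jan 31, 1957 (end of Jan, 31 days; 271 left).
−31 → Dec 31, 1956 (end of Dec, 31 days; 240 left).
−31 → Nov 30, 1956 (end of Nov, 30 days; 209 left).
−30 → Oct 31, 1956 (end of Oct, 31 days; 179 left).
−31 → Sep 30, 1956 (end of Sep, 30 days; 148 left).
−30 → Aug 31, 1956 (end of Aug, 31 days; 118 left).
−31 → Jul 31, 1956 (end of Jul, 31 days; 87 left).
−31 → Jun 30, 1956 (end of Jun, 30 days; 56 left).
−30 → May 31, 1956 (end of May, 31 days; 26 left).
−26 → May 5, 1956.

May 5, 1956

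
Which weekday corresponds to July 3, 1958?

Thursday

Doomsday rule: the anchor day for the 1900s is Wednesday. For year 58: 58÷12 = 4 r 10, and 10÷4 = 2, so 4+10+2 = 16.
Wednesday + 16 ≡ Friday — that's 1958's doomsday.
In July the doomsday date is Jul 11.
Jul 3 is 8 days before Jul 11; 8 mod 7 = 1, so Friday − 1 = Thursday.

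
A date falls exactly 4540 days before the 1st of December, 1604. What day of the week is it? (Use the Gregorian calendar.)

First find the weekday of Dec 1, 1604. Doomsday rule: the anchor day for the 1600s is Tuesday. For year 04: 4÷12 = 0 r 4, and 4÷4 = 1, so 0+4+1 = 5.
Tuesday + 5 ≡ Sunday — that's 1604's doomsday.
In December the doomsday date is Dec 12.
Dec 1 is 11 days before Dec 12; 11 mod 7 = 4, so Sunday − 4 = Wednesday.
4540 mod 7 = 4, so 4540 days before a Wednesday is Wednesday − 4 = Saturday.

Saturday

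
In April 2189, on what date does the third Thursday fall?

April 1, 2189 is a Wednesday.
The first Thursday is therefore April 2 (1 days later).
The third Thursday is 2 + 2×7 = April 16.

April 16, 2189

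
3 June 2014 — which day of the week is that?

Tuesday

Doomsday rule: the anchor day for the 2000s is Tuesday. For year 14: 14÷12 = 1 r 2, and 2÷4 = 0, so 1+2+0 = 3.
Tuesday + 3 ≡ Friday — that's 2014's doomsday.
In June the doomsday date is Jun 6.
Jun 3 is 3 days before Jun 6; 3 mod 7 = 3, so Friday − 3 = Tuesday.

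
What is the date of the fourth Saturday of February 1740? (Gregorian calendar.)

February 1, 1740 is a Monday.
The first Saturday is therefore February 6 (5 days later).
The fourth Saturday is 6 + 3×7 = February 27.

February 27, 1740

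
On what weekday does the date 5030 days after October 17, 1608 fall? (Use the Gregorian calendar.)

Tuesday

Oct 17, 1608 is a Friday.
5030 mod 7 = 4, so 5030 days after a Friday is Friday + 4 = Tuesday.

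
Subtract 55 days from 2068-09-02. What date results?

−2 → Aug 31, 2068 (end of Aug, 31 days; 53 left).
−31 → Jul 31, 2068 (end of Jul, 31 days; 22 left).
−22 → Jul 9, 2068.

July 9, 2068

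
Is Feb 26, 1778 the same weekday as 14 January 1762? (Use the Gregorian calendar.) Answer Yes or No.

From Jan 14, 1762 to Feb 26, 1778 is 5887 days.
5887 mod 7 = 0, so they are the same weekday.
(Jan 14, 1762 is a Thursday; Feb 26, 1778 is a Thursday.)

Yes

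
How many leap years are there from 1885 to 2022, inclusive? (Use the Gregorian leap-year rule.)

33

Multiples of 4 in [1885,2022]: 34.
Of those, multiples of 100: 2 (not leap unless ÷400).
Multiples of 400: 1.
Leap years = 34 − 2 + 1 = 33.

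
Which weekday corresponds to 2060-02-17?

Tuesday

Doomsday rule: the anchor day for the 2000s is Tuesday. For year 60: 60÷12 = 5 r 0, and 0÷4 = 0, so 5+0+0 = 5.
Tuesday + 5 ≡ Sunday — that's 2060's doomsday.
In February the doomsday date is Feb 29 (2060 is a leap year (divisible by 4)).
Feb 17 is 12 days before Feb 29; 12 mod 7 = 5, so Sunday − 5 = Tuesday.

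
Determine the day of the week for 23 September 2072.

Friday

January 1, 2072 is a Friday.
Jan 1, 2072 → Feb 1, 2072: 31 days (January has 31).
Feb 1, 2072 → Mar 1, 2072: 29 days (February has 29).
Mar 1, 2072 → Apr 1, 2072: 31 days (March has 31).
Apr 1, 2072 → May 1, 2072: 30 days (April has 30).
May 1, 2072 → Jun 1, 2072: 31 days (May has 31).
Jun 1, 2072 → Jul 1, 2072: 30 days (June has 30).
Jul 1, 2072 → Aug 1, 2072: 31 days (July has 31).
Aug 1, 2072 → Sep 1, 2072: 31 days (August has 31).
Sep 1, 2072 → Sep 23, 2072: 22 days.
Total: 266 days.
266 mod 7 = 0, so Friday + 0 = Friday.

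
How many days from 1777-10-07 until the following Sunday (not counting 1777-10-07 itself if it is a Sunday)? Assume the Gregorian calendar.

Oct 7, 1777 is a Tuesday.
From Tuesday to the next Sunday is 5 days.

5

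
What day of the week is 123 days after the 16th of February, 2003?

Thursday

First find the weekday of Feb 16, 2003. Doomsday rule: the anchor day for the 2000s is Tuesday. For year 03: 3÷12 = 0 r 3, and 3÷4 = 0, so 0+3+0 = 3.
Tuesday + 3 ≡ Friday — that's 2003's doomsday.
In February the doomsday date is Feb 28 (2003 is not a leap year).
Feb 16 is 12 days before Feb 28; 12 mod 7 = 5, so Friday − 5 = Sunday.
123 mod 7 = 4, so 123 days after a Sunday is Sunday + 4 = Thursday.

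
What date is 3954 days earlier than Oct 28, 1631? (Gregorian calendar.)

−365 (one year) → Oct 28, 1630 (3589 left).
−365 (one year) → Oct 28, 1629 (3224 left).
−365 (one year) → Oct 28, 1628 (2859 left).
−366 (one year; includes Feb 29, 1628) → Oct 28, 1627 (2493 left).
−365 (one year) → Oct 28, 1626 (2128 left).
−365 (one year) → Oct 28, 1625 (1763 left).
−365 (one year) → Oct 28, 1624 (1398 left).
−366 (one year; includes Feb 29, 1624) → Oct 28, 1623 (1032 left).
−365 (one year) → Oct 28, 1622 (667 left).
−365 (one year) → Oct 28, 1621 (302 left).
−28 → Sep 30, 1621 (end of Sep, 30 days; 274 left).
−30 → Aug 31, 1621 (end of Aug, 31 days; 244 left).
−31 → Jul 31, 1621 (end of Jul, 31 days; 213 left).
−31 → Jun 30, 1621 (end of Jun, 30 days; 182 left).
−30 → May 31, 1621 (end of May, 31 days; 152 left).
−31 → Apr 30, 1621 (end of Apr, 30 days; 121 left).
−30 → Mar 31, 1621 (end of Mar, 31 days; 91 left).
−31 → Feb 28, 1621 (end of Feb, 28 days; 60 left).
−28 → Jan 31, 1621 (end of Jan, 31 days; 32 left).
−31 → Dec 31, 1620 (end of Dec, 31 days; 1 left).
−1 → Dec 30, 1620.

December 30, 1620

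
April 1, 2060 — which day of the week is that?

Thursday

Doomsday rule: the anchor day for the 2000s is Tuesday. For year 60: 60÷12 = 5 r 0, and 0÷4 = 0, so 5+0+0 = 5.
Tuesday + 5 ≡ Sunday — that's 2060's doomsday.
In April the doomsday date is Apr 4.
Apr 1 is 3 days before Apr 4; 3 mod 7 = 3, so Sunday − 3 = Thursday.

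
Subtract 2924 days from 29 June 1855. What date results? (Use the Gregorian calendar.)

June 27, 1847

−365 (one year) → Jun 29, 1854 (2559 left).
−365 (one year) → Jun 29, 1853 (2194 left).
−365 (one year) → Jun 29, 1852 (1829 left).
−366 (one year; includes Feb 29, 1852) → Jun 29, 1851 (1463 left).
−365 (one year) → Jun 29, 1850 (1098 left).
−365 (one year) → Jun 29, 1849 (733 left).
−365 (one year) → Jun 29, 1848 (368 left).
−29 → May 31, 1848 (end of May, 31 days; 339 left).
−31 → Apr 30, 1848 (end of Apr, 30 days; 308 left).
−30 → Mar 31, 1848 (end of Mar, 31 days; 278 left).
−31 → Feb 29, 1848 (end of Feb, 29 days; 247 left).
−29 → Jan 31, 1848 (end of Jan, 31 days; 218 left).
−31 → Dec 31, 1847 (end of Dec, 31 days; 187 left).
−31 → Nov 30, 1847 (end of Nov, 30 days; 156 left).
−30 → Oct 31, 1847 (end of Oct, 31 days; 126 left).
−31 → Sep 30, 1847 (end of Sep, 30 days; 95 left).
−30 → Aug 31, 1847 (end of Aug, 31 days; 65 left).
−31 → Jul 31, 1847 (end of Jul, 31 days; 34 left).
−31 → Jun 30, 1847 (end of Jun, 30 days; 3 left).
−3 → Jun 27, 1847.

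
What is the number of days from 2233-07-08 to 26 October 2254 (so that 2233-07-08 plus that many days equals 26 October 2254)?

7780

Jul 8, 2233 → Jul 8, 2234: 365 days.
Jul 8, 2234 → Jul 8, 2235: 365 days.
Jul 8, 2235 → Jul 8, 2236: 366 days (Feb 29, 2236 is in that span).
Jul 8, 2236 → Jul 8, 2237: 365 days.
Jul 8, 2237 → Jul 8, 2238: 365 days.
Jul 8, 2238 → Jul 8, 2239: 365 days.
Jul 8, 2239 → Jul 8, 2240: 366 days (Feb 29, 2240 is in that span).
Jul 8, 2240 → Jul 8, 2241: 365 days.
Jul 8, 2241 → Jul 8, 2242: 365 days.
Jul 8, 2242 → Jul 8, 2243: 365 days.
Jul 8, 2243 → Jul 8, 2244: 366 days (Feb 29, 2244 is in that span).
Jul 8, 2244 → Jul 8, 2245: 365 days.
Jul 8, 2245 → Jul 8, 2246: 365 days.
Jul 8, 2246 → Jul 8, 2247: 365 days.
Jul 8, 2247 → Jul 8, 2248: 366 days (Feb 29, 2248 is in that span).
Jul 8, 2248 → Jul 8, 2249: 365 days.
Jul 8, 2249 → Jul 8, 2250: 365 days.
Jul 8, 2250 → Jul 8, 2251: 365 days.
Jul 8, 2251 → Jul 8, 2252: 366 days (Feb 29, 2252 is in that span).
Jul 8, 2252 → Jul 8, 2253: 365 days.
Jul 8, 2253 → Jul 8, 2254: 365 days.
Jul 8, 2254 → Aug 8, 2254: 31 days (July has 31).
Aug 8, 2254 → Sep 8, 2254: 31 days (August has 31).
Sep 8, 2254 → Oct 8, 2254: 30 days (September has 30).
Oct 8, 2254 → Oct 26, 2254: 18 days.
Total: 7780 days.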